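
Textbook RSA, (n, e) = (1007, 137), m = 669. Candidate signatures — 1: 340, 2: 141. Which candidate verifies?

1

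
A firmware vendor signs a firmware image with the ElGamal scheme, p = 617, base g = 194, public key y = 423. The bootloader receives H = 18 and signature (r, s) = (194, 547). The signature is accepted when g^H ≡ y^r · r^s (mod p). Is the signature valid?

Left side g^H mod p:
194^2 = 37636 ≡ 616
194^4 ≡ 616^2 = 379456 ≡ 1
194^8 ≡ 1^2 = 1
194^16 ≡ 1^2 = 1
18 = 16 + 2, so 194^18 ≡ 1·616 ≡ 616 (mod 617)
Right side y^r · r^s mod p:
423^2 = 178929 ≡ 616
423^4 ≡ 616^2 = 379456 ≡ 1
423^8 ≡ 1^2 = 1
423^16 ≡ 1^2 = 1
423^32 ≡ 1^2 = 1
423^64 ≡ 1^2 = 1
423^128 ≡ 1^2 = 1
194 = 128 + 64 + 2, so 423^194 ≡ 1·1·616 ≡ 616 (mod 617)
194^2 = 37636 ≡ 616
194^4 ≡ 616^2 = 379456 ≡ 1
194^8 ≡ 1^2 = 1
194^16 ≡ 1^2 = 1
194^32 ≡ 1^2 = 1
194^64 ≡ 1^2 = 1
194^128 ≡ 1^2 = 1
194^256 ≡ 1^2 = 1
194^512 ≡ 1^2 = 1
547 = 512 + 32 + 2 + 1, so 194^547 ≡ 1·1·616·194 ≡ 423 (mod 617)
616·423 = 260568 ≡ 194 (mod 617)
616 ≠ 194, so verification fails.

invalid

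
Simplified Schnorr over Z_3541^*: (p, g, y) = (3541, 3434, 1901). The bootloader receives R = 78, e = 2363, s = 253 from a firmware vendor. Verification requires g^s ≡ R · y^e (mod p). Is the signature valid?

g^s mod p:
3434^2 = 11792356 ≡ 826
3434^4 ≡ 826^2 = 682276 ≡ 2404
3434^8 ≡ 2404^2 = 5779216 ≡ 304
3434^16 ≡ 304^2 = 92416 ≡ 350
3434^32 ≡ 350^2 = 122500 ≡ 2106
3434^64 ≡ 2106^2 = 4435236 ≡ 1904
3434^128 ≡ 1904^2 = 3625216 ≡ 2773
253 = 128 + 64 + 32 + 16 + 8 + 4 + 1, so 3434^253 ≡ 2773·1904·2106·350·304·2404·3434 ≡ 2317 (mod 3541)
R · y^e mod p:
1901^2 = 3613801 ≡ 1981
1901^4 ≡ 1981^2 = 3924361 ≡ 933
1901^8 ≡ 933^2 = 870489 ≡ 2944
1901^16 ≡ 2944^2 = 8667136 ≡ 2309
1901^32 ≡ 2309^2 = 5331481 ≡ 2276
1901^64 ≡ 2276^2 = 5180176 ≡ 3234
1901^128 ≡ 3234^2 = 10458756 ≡ 2183
1901^256 ≡ 2183^2 = 4765489 ≡ 2844
1901^512 ≡ 2844^2 = 8088336 ≡ 692
1901^1024 ≡ 692^2 = 478864 ≡ 829
1901^2048 ≡ 829^2 = 687241 ≡ 287
2363 = 2048 + 256 + 32 + 16 + 8 + 2 + 1, so 1901^2363 ≡ 287·2844·2276·2309·2944·1981·1901 ≡ 1891 (mod 3541)
78·1891 = 147498 ≡ 2317 (mod 3541)
2317 ≡ 2317 (mod 3541); signature holds.

valid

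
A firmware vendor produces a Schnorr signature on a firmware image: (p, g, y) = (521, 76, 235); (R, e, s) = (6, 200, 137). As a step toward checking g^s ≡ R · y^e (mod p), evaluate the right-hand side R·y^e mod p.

6

Squares mod 521: 235^1≡235, 235^2≡520, 235^4≡1, 235^8≡1, 235^16≡1, 235^32≡1, 235^64≡1, 235^128≡1
200 = 128 + 64 + 8, so 235^200 ≡ 1·1·1 ≡ 1 (mod 521)
R · y^e ≡ 6·1 = 6 ≡ 6 (mod 521)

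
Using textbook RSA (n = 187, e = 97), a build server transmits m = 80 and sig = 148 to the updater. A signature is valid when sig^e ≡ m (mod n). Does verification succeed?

passes

sig^2 ≡ 148^2 = 21904 ≡ 25
sig^4 ≡ 25^2 = 625 ≡ 64
sig^8 ≡ 64^2 = 4096 ≡ 169
sig^16 ≡ 169^2 = 28561 ≡ 137
sig^32 ≡ 137^2 = 18769 ≡ 69
sig^64 ≡ 69^2 = 4761 ≡ 86
97 = 64 + 32 + 1, so sig^97 ≡ 86·69·148 ≡ 80 (mod 187)
80 = m, so the signature checks out.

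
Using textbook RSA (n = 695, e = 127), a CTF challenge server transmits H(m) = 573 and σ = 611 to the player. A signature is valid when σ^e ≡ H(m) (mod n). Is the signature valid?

invalid

σ^2 ≡ 611^2 = 373321 ≡ 106
σ^4 ≡ 106^2 = 11236 ≡ 116
σ^8 ≡ 116^2 = 13456 ≡ 251
σ^16 ≡ 251^2 = 63001 ≡ 451
σ^32 ≡ 451^2 = 203401 ≡ 461
σ^64 ≡ 461^2 = 212521 ≡ 546
127 = 64 + 32 + 16 + 8 + 4 + 2 + 1, so σ^127 ≡ 546·461·451·251·116·106·611 ≡ 621 (mod 695)
The recovered value 621 does not match the digest 573.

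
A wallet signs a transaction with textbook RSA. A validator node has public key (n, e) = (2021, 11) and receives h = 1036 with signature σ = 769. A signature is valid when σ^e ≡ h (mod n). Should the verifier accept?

reject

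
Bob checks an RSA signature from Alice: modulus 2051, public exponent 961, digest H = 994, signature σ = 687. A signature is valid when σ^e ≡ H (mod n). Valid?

no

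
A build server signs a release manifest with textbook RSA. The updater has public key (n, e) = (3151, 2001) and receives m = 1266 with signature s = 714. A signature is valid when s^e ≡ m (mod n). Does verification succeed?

passes

s^2 ≡ 714^2 = 509796 ≡ 2485
s^4 ≡ 2485^2 = 6175225 ≡ 2416
s^8 ≡ 2416^2 = 5837056 ≡ 1404
s^16 ≡ 1404^2 = 1971216 ≡ 1841
s^32 ≡ 1841^2 = 3389281 ≡ 1956
s^64 ≡ 1956^2 = 3825936 ≡ 622
s^128 ≡ 622^2 = 386884 ≡ 2462
s^256 ≡ 2462^2 = 6061444 ≡ 2071
s^512 ≡ 2071^2 = 4289041 ≡ 530
s^1024 ≡ 530^2 = 280900 ≡ 461
2001 = 1024 + 512 + 256 + 128 + 64 + 16 + 1, so s^2001 ≡ 461·530·2071·2462·622·1841·714 ≡ 1266 (mod 3151)
Since 1266 equals the digest 1266, verification succeeds.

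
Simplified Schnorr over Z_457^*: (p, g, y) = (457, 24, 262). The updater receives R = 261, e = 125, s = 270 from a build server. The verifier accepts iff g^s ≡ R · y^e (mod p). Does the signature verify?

does not verify

g^s mod p:
Squares mod 457: 24^1≡24, 24^2≡119, 24^4≡451, 24^8≡36, 24^16≡382, 24^32≡141, 24^64≡230, 24^128≡345, 24^256≡205
270 = 256 + 8 + 4 + 2, so 24^270 ≡ 205·36·451·119 ≡ 347 (mod 457)
R · y^e mod p:
Squares mod 457: 262^1≡262, 262^2≡94, 262^4≡153, 262^8≡102, 262^16≡350, 262^32≡24, 262^64≡119
125 = 64 + 32 + 16 + 8 + 4 + 1, so 262^125 ≡ 119·24·350·102·153·262 ≡ 384 (mod 457)
261·384 = 100224 ≡ 141 (mod 457)
347 ≠ 141; the check fails.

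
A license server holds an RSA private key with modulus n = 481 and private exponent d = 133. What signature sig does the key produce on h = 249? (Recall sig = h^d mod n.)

h^2 ≡ 249^2 = 62001 ≡ 433
h^4 ≡ 433^2 = 187489 ≡ 380
h^8 ≡ 380^2 = 144400 ≡ 100
h^16 ≡ 100^2 = 10000 ≡ 380
h^32 ≡ 380^2 = 144400 ≡ 100
h^64 ≡ 100^2 = 10000 ≡ 380
h^128 ≡ 380^2 = 144400 ≡ 100
133 = 128 + 4 + 1, so h^133 ≡ 100·380·249 ≡ 249 (mod 481)

249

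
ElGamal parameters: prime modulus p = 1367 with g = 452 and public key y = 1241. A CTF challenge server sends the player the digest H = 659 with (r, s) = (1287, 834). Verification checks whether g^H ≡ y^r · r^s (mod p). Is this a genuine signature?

Left side g^H mod p:
452^659 mod 1367 = 311
Right side y^r · r^s mod p:
1241^1287 mod 1367 = 172
1287^834 mod 1367 = 884
172·884 = 152048 ≡ 311 (mod 1367)
311 ≡ 311 (mod 1367), so the signature is genuine.

genuine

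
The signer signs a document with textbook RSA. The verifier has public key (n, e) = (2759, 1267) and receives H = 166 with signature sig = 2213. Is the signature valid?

invalid

sig^2 ≡ 2213^2 = 4897369 ≡ 144
sig^4 ≡ 144^2 = 20736 ≡ 1423
sig^8 ≡ 1423^2 = 2024929 ≡ 2582
sig^16 ≡ 2582^2 = 6666724 ≡ 980
sig^32 ≡ 980^2 = 960400 ≡ 268
sig^64 ≡ 268^2 = 71824 ≡ 90
sig^128 ≡ 90^2 = 8100 ≡ 2582
sig^256 ≡ 2582^2 = 6666724 ≡ 980
sig^512 ≡ 980^2 = 960400 ≡ 268
sig^1024 ≡ 268^2 = 71824 ≡ 90
1267 = 1024 + 128 + 64 + 32 + 16 + 2 + 1, so sig^1267 ≡ 90·2582·90·268·980·144·2213 ≡ 675 (mod 2759)
The recovered value 675 does not match the digest 166.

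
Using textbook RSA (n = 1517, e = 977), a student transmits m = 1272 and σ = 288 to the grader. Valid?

yes

Squares mod 1517: σ^1≡288, σ^2≡1026, σ^4≡1395, σ^8≡1231, σ^16≡1395, σ^32≡1231, σ^64≡1395, σ^128≡1231, σ^256≡1395, σ^512≡1231
977 = 512 + 256 + 128 + 64 + 16 + 1, so σ^977 ≡ 1231·1395·1231·1395·1395·288 ≡ 1272 (mod 1517)
Since 1272 equals the digest 1272, verification succeeds.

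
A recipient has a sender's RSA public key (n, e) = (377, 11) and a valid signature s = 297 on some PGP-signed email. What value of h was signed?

s^2 ≡ 297^2 = 88209 ≡ 368
s^4 ≡ 368^2 = 135424 ≡ 81
s^8 ≡ 81^2 = 6561 ≡ 152
11 = 8 + 2 + 1, so s^11 ≡ 152·368·297 ≡ 110 (mod 377)

110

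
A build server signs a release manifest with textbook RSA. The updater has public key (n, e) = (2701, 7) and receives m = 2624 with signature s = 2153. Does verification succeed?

s^7 mod 2701 = 2624
2624 = m, so the signature checks out.

passes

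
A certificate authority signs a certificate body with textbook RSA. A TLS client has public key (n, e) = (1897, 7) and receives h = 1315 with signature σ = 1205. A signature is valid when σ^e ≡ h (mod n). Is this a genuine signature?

forged

σ^2 ≡ 1205^2 = 1452025 ≡ 820
σ^4 ≡ 820^2 = 672400 ≡ 862
7 = 4 + 2 + 1, so σ^7 ≡ 862·820·1205 ≡ 582 (mod 1897)
σ^7 mod 1897 = 582, but h = 1315.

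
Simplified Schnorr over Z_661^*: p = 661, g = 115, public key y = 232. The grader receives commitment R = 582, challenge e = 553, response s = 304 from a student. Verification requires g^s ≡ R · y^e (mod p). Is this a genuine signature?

genuine

g^s mod p:
115^304 mod 661 = 212
R · y^e mod p:
232^553 mod 661 = 332
582·332 = 193224 ≡ 212 (mod 661)
212 ≡ 212 (mod 661); signature holds.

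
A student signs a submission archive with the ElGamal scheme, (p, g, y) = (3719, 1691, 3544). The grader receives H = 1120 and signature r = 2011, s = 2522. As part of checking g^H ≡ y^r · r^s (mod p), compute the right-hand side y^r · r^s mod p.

Squares mod 3719: 3544^1≡3544, 3544^2≡873, 3544^4≡3453, 3544^8≡95, 3544^16≡1587, 3544^32≡806, 3544^64≡2530, 3544^128≡501, 3544^256≡1828, 3544^512≡1922, 3544^1024≡1117
2011 = 1024 + 512 + 256 + 128 + 64 + 16 + 8 + 2 + 1, so 3544^2011 ≡ 1117·1922·1828·501·2530·1587·95·873·3544 ≡ 375 (mod 3719)
Squares mod 3719: 2011^1≡2011, 2011^2≡1568, 2011^4≡365, 2011^8≡3060, 2011^16≡2877, 2011^32≡2354, 2011^64≡6, 2011^128≡36, 2011^256≡1296, 2011^512≡2347, 2011^1024≡570, 2011^2048≡1347
2522 = 2048 + 256 + 128 + 64 + 16 + 8 + 2, so 2011^2522 ≡ 1347·1296·36·6·2877·3060·1568 ≡ 1139 (mod 3719)
y^r · r^s ≡ 375·1139 = 427125 ≡ 3159 (mod 3719)

3159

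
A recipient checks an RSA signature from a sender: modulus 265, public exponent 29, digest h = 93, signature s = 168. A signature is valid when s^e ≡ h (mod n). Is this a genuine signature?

genuine

s^2 ≡ 168^2 = 28224 ≡ 134
s^4 ≡ 134^2 = 17956 ≡ 201
s^8 ≡ 201^2 = 40401 ≡ 121
s^16 ≡ 121^2 = 14641 ≡ 66
29 = 16 + 8 + 4 + 1, so s^29 ≡ 66·121·201·168 ≡ 93 (mod 265)
93 = h, so the signature checks out.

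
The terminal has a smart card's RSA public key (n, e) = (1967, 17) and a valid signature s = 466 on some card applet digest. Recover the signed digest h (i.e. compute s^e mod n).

Squares mod 1967: s^1≡466, s^2≡786, s^4≡158, s^8≡1360, s^16≡620
17 = 16 + 1, so s^17 ≡ 620·466 ≡ 1738 (mod 1967)

1738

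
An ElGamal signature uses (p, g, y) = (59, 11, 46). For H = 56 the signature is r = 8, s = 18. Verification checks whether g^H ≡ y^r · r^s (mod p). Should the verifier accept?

Left side g^H mod p:
11^2 = 121 ≡ 3
11^4 ≡ 3^2 = 9
11^8 ≡ 9^2 = 81 ≡ 22
11^16 ≡ 22^2 = 484 ≡ 12
11^32 ≡ 12^2 = 144 ≡ 26
56 = 32 + 16 + 8, so 11^56 ≡ 26·12·22 ≡ 20 (mod 59)
Right side y^r · r^s mod p:
46^2 = 2116 ≡ 51
46^4 ≡ 51^2 = 2601 ≡ 5
46^8 ≡ 5^2 = 25
8^2 = 64 ≡ 5
8^4 ≡ 5^2 = 25
8^8 ≡ 25^2 = 625 ≡ 35
8^16 ≡ 35^2 = 1225 ≡ 45
18 = 16 + 2, so 8^18 ≡ 45·5 ≡ 48 (mod 59)
25·48 = 1200 ≡ 20 (mod 59)
20 ≡ 20 (mod 59), so the signature is genuine.

accept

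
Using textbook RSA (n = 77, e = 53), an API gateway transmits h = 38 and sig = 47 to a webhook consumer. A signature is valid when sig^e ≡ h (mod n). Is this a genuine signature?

genuine

sig^2 ≡ 47^2 = 2209 ≡ 53
sig^4 ≡ 53^2 = 2809 ≡ 37
sig^8 ≡ 37^2 = 1369 ≡ 60
sig^16 ≡ 60^2 = 3600 ≡ 58
sig^32 ≡ 58^2 = 3364 ≡ 53
53 = 32 + 16 + 4 + 1, so sig^53 ≡ 53·58·37·47 ≡ 38 (mod 77)
38 = h, so the signature checks out.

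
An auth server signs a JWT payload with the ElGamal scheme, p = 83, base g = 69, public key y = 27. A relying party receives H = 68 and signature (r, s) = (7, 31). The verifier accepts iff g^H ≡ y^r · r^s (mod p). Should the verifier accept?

accept

Left side g^H mod p:
69^2 = 4761 ≡ 30
69^4 ≡ 30^2 = 900 ≡ 70
69^8 ≡ 70^2 = 4900 ≡ 3
69^16 ≡ 3^2 = 9
69^32 ≡ 9^2 = 81
69^64 ≡ 81^2 = 6561 ≡ 4
68 = 64 + 4, so 69^68 ≡ 4·70 ≡ 31 (mod 83)
Right side y^r · r^s mod p:
27^2 = 729 ≡ 65
27^4 ≡ 65^2 = 4225 ≡ 75
7 = 4 + 2 + 1, so 27^7 ≡ 75·65·27 ≡ 70 (mod 83)
7^2 = 49
7^4 ≡ 49^2 = 2401 ≡ 77
7^8 ≡ 77^2 = 5929 ≡ 36
7^16 ≡ 36^2 = 1296 ≡ 51
31 = 16 + 8 + 4 + 2 + 1, so 7^31 ≡ 51·36·77·49·7 ≡ 4 (mod 83)
70·4 = 280 ≡ 31 (mod 83)
31 ≡ 31 (mod 83), so the signature is genuine.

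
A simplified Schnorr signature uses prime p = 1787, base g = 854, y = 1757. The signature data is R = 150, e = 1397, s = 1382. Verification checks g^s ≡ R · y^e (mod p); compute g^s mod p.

854^2 = 729316 ≡ 220
854^4 ≡ 220^2 = 48400 ≡ 151
854^8 ≡ 151^2 = 22801 ≡ 1357
854^16 ≡ 1357^2 = 1841449 ≡ 839
854^32 ≡ 839^2 = 703921 ≡ 1630
854^64 ≡ 1630^2 = 2656900 ≡ 1418
854^128 ≡ 1418^2 = 2010724 ≡ 349
854^256 ≡ 349^2 = 121801 ≡ 285
854^512 ≡ 285^2 = 81225 ≡ 810
854^1024 ≡ 810^2 = 656100 ≡ 271
1382 = 1024 + 256 + 64 + 32 + 4 + 2, so 854^1382 ≡ 271·285·1418·1630·151·220 ≡ 78 (mod 1787)

78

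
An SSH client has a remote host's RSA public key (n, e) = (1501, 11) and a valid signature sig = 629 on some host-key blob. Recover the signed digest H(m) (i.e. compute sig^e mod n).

Squares mod 1501: sig^1≡629, sig^2≡878, sig^4≡871, sig^8≡636
11 = 8 + 2 + 1, so sig^11 ≡ 636·878·629 ≡ 129 (mod 1501)

129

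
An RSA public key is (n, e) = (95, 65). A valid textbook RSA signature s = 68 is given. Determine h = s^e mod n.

s^2 ≡ 68^2 = 4624 ≡ 64
s^4 ≡ 64^2 = 4096 ≡ 11
s^8 ≡ 11^2 = 121 ≡ 26
s^16 ≡ 26^2 = 676 ≡ 11
s^32 ≡ 11^2 = 121 ≡ 26
s^64 ≡ 26^2 = 676 ≡ 11
65 = 64 + 1, so s^65 ≡ 11·68 ≡ 83 (mod 95)

83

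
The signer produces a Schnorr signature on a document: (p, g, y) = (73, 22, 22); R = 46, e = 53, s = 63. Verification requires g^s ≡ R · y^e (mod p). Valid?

yes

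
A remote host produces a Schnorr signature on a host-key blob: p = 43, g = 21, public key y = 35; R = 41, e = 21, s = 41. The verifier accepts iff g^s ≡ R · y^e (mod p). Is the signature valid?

g^s mod p:
Squares mod 43: 21^1≡21, 21^2≡11, 21^4≡35, 21^8≡21, 21^16≡11, 21^32≡35
41 = 32 + 8 + 1, so 21^41 ≡ 35·21·21 ≡ 41 (mod 43)
R · y^e mod p:
Squares mod 43: 35^1≡35, 35^2≡21, 35^4≡11, 35^8≡35, 35^16≡21
21 = 16 + 4 + 1, so 35^21 ≡ 21·11·35 ≡ 1 (mod 43)
41·1 = 41 ≡ 41 (mod 43)
41 ≡ 41 (mod 43); signature holds.

valid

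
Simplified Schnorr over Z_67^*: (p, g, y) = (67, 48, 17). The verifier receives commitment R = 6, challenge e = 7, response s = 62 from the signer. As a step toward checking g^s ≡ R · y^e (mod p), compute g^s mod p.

Squares mod 67: 48^1≡48, 48^2≡26, 48^4≡6, 48^8≡36, 48^16≡23, 48^32≡60
62 = 32 + 16 + 8 + 4 + 2, so 48^62 ≡ 60·23·36·6·26 ≡ 56 (mod 67)

56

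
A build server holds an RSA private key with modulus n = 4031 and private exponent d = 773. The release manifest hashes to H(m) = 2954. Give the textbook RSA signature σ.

2082

(H(m))^2 ≡ 2954^2 = 8726116 ≡ 3032
(H(m))^4 ≡ 3032^2 = 9193024 ≡ 2344
(H(m))^8 ≡ 2344^2 = 5494336 ≡ 83
(H(m))^16 ≡ 83^2 = 6889 ≡ 2858
(H(m))^32 ≡ 2858^2 = 8168164 ≡ 1358
(H(m))^64 ≡ 1358^2 = 1844164 ≡ 1997
(H(m))^128 ≡ 1997^2 = 3988009 ≡ 1350
(H(m))^256 ≡ 1350^2 = 1822500 ≡ 488
(H(m))^512 ≡ 488^2 = 238144 ≡ 315
773 = 512 + 256 + 4 + 1, so (H(m))^773 ≡ 315·488·2344·2954 ≡ 2082 (mod 4031)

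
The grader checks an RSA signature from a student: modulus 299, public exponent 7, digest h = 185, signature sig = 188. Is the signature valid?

sig^7 mod 299 = 215
sig^7 mod 299 = 215, but h = 185.

invalid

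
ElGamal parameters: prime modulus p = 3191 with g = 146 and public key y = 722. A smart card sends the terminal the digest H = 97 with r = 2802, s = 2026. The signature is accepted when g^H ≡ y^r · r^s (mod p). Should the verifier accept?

reject

Left side g^H mod p:
Squares mod 3191: 146^1≡146, 146^2≡2170, 146^4≡2175, 146^8≡1563, 146^16≡1854, 146^32≡609, 146^64≡725
97 = 64 + 32 + 1, so 146^97 ≡ 725·609·146 ≡ 1259 (mod 3191)
Right side y^r · r^s mod p:
Squares mod 3191: 722^1≡722, 722^2≡1151, 722^4≡536, 722^8≡106, 722^16≡1663, 722^32≡2163, 722^64≡563, 722^128≡1060, 722^256≡368, 722^512≡1402, 722^1024≡3139, 722^2048≡2704
2802 = 2048 + 512 + 128 + 64 + 32 + 16 + 2, so 722^2802 ≡ 2704·1402·1060·563·2163·1663·1151 ≡ 63 (mod 3191)
Squares mod 3191: 2802^1≡2802, 2802^2≡1344, 2802^4≡230, 2802^8≡1844, 2802^16≡1921, 2802^32≡1445, 2802^64≡1111, 2802^128≡2595, 2802^256≡1015, 2802^512≡2723, 2802^1024≡2036
2026 = 1024 + 512 + 256 + 128 + 64 + 32 + 8 + 2, so 2802^2026 ≡ 2036·2723·1015·2595·1111·1445·1844·1344 ≡ 1776 (mod 3191)
63·1776 = 111888 ≡ 203 (mod 3191)
1259 ≠ 203, so verification fails.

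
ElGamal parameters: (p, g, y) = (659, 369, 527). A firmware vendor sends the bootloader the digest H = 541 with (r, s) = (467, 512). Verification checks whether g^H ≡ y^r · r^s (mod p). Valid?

Left side g^H mod p:
369^2 = 136161 ≡ 407
369^4 ≡ 407^2 = 165649 ≡ 240
369^8 ≡ 240^2 = 57600 ≡ 267
369^16 ≡ 267^2 = 71289 ≡ 117
369^32 ≡ 117^2 = 13689 ≡ 509
369^64 ≡ 509^2 = 259081 ≡ 94
369^128 ≡ 94^2 = 8836 ≡ 269
369^256 ≡ 269^2 = 72361 ≡ 530
369^512 ≡ 530^2 = 280900 ≡ 166
541 = 512 + 16 + 8 + 4 + 1, so 369^541 ≡ 166·117·267·240·369 ≡ 103 (mod 659)
Right side y^r · r^s mod p:
527^2 = 277729 ≡ 290
527^4 ≡ 290^2 = 84100 ≡ 407
527^8 ≡ 407^2 = 165649 ≡ 240
527^16 ≡ 240^2 = 57600 ≡ 267
527^32 ≡ 267^2 = 71289 ≡ 117
527^64 ≡ 117^2 = 13689 ≡ 509
527^128 ≡ 509^2 = 259081 ≡ 94
527^256 ≡ 94^2 = 8836 ≡ 269
467 = 256 + 128 + 64 + 16 + 2 + 1, so 527^467 ≡ 269·94·509·267·290·527 ≡ 152 (mod 659)
467^2 = 218089 ≡ 619
467^4 ≡ 619^2 = 383161 ≡ 282
467^8 ≡ 282^2 = 79524 ≡ 444
467^16 ≡ 444^2 = 197136 ≡ 95
467^32 ≡ 95^2 = 9025 ≡ 458
467^64 ≡ 458^2 = 209764 ≡ 202
467^128 ≡ 202^2 = 40804 ≡ 605
467^256 ≡ 605^2 = 366025 ≡ 280
467^512 ≡ 280^2 = 78400 ≡ 638
152·638 = 96976 ≡ 103 (mod 659)
103 ≡ 103 (mod 659), so the signature is genuine.

yes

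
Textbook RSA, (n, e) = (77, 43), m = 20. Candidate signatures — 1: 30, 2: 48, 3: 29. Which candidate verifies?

Candidate 1: Squares mod 77: 30^1≡30, 30^2≡53, 30^4≡37, 30^8≡60, 30^16≡58, 30^32≡53; 43 = 32 + 8 + 2 + 1, so 30^43 ≡ 53·60·53·30 ≡ 72 (mod 77)
Candidate 2: Squares mod 77: 48^1≡48, 48^2≡71, 48^4≡36, 48^8≡64, 48^16≡15, 48^32≡71; 43 = 32 + 8 + 2 + 1, so 48^43 ≡ 71·64·71·48 ≡ 20 (mod 77)
  → matches m = 20
Candidate 3: Squares mod 77: 29^1≡29, 29^2≡71, 29^4≡36, 29^8≡64, 29^16≡15, 29^32≡71; 43 = 32 + 8 + 2 + 1, so 29^43 ≡ 71·64·71·29 ≡ 57 (mod 77)

2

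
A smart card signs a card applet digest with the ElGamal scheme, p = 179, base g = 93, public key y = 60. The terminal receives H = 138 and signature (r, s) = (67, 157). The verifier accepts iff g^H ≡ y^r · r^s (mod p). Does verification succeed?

fails

Left side g^H mod p:
Squares mod 179: 93^1≡93, 93^2≡57, 93^4≡27, 93^8≡13, 93^16≡169, 93^32≡100, 93^64≡155, 93^128≡39
138 = 128 + 8 + 2, so 93^138 ≡ 39·13·57 ≡ 80 (mod 179)
Right side y^r · r^s mod p:
Squares mod 179: 60^1≡60, 60^2≡20, 60^4≡42, 60^8≡153, 60^16≡139, 60^32≡168, 60^64≡121
67 = 64 + 2 + 1, so 60^67 ≡ 121·20·60 ≡ 31 (mod 179)
Squares mod 179: 67^1≡67, 67^2≡14, 67^4≡17, 67^8≡110, 67^16≡107, 67^32≡172, 67^64≡49, 67^128≡74
157 = 128 + 16 + 8 + 4 + 1, so 67^157 ≡ 74·107·110·17·67 ≡ 117 (mod 179)
31·117 = 3627 ≡ 47 (mod 179)
80 ≠ 47, so verification fails.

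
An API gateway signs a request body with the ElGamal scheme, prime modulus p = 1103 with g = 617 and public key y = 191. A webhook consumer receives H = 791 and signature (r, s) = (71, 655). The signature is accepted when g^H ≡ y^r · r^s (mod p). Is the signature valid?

Left side g^H mod p:
617^2 = 380689 ≡ 154
617^4 ≡ 154^2 = 23716 ≡ 553
617^8 ≡ 553^2 = 305809 ≡ 278
617^16 ≡ 278^2 = 77284 ≡ 74
617^32 ≡ 74^2 = 5476 ≡ 1064
617^64 ≡ 1064^2 = 1132096 ≡ 418
617^128 ≡ 418^2 = 174724 ≡ 450
617^256 ≡ 450^2 = 202500 ≡ 651
617^512 ≡ 651^2 = 423801 ≡ 249
791 = 512 + 256 + 16 + 4 + 2 + 1, so 617^791 ≡ 249·651·74·553·154·617 ≡ 811 (mod 1103)
Right side y^r · r^s mod p:
191^2 = 36481 ≡ 82
191^4 ≡ 82^2 = 6724 ≡ 106
191^8 ≡ 106^2 = 11236 ≡ 206
191^16 ≡ 206^2 = 42436 ≡ 522
191^32 ≡ 522^2 = 272484 ≡ 43
191^64 ≡ 43^2 = 1849 ≡ 746
71 = 64 + 4 + 2 + 1, so 191^71 ≡ 746·106·82·191 ≡ 204 (mod 1103)
71^2 = 5041 ≡ 629
71^4 ≡ 629^2 = 395641 ≡ 767
71^8 ≡ 767^2 = 588289 ≡ 390
71^16 ≡ 390^2 = 152100 ≡ 989
71^32 ≡ 989^2 = 978121 ≡ 863
71^64 ≡ 863^2 = 744769 ≡ 244
71^128 ≡ 244^2 = 59536 ≡ 1077
71^256 ≡ 1077^2 = 1159929 ≡ 676
71^512 ≡ 676^2 = 456976 ≡ 334
655 = 512 + 128 + 8 + 4 + 2 + 1, so 71^655 ≡ 334·1077·390·767·629·71 ≡ 785 (mod 1103)
204·785 = 160140 ≡ 205 (mod 1103)
811 ≠ 205, so verification fails.

invalid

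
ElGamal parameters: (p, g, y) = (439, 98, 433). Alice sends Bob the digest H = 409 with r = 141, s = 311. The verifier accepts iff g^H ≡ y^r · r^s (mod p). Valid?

yes

Left side g^H mod p:
Squares mod 439: 98^1≡98, 98^2≡385, 98^4≡282, 98^8≡65, 98^16≡274, 98^32≡7, 98^64≡49, 98^128≡206, 98^256≡292
409 = 256 + 128 + 16 + 8 + 1, so 98^409 ≡ 292·206·274·65·98 ≡ 122 (mod 439)
Right side y^r · r^s mod p:
Squares mod 439: 433^1≡433, 433^2≡36, 433^4≡418, 433^8≡2, 433^16≡4, 433^32≡16, 433^64≡256, 433^128≡125
141 = 128 + 8 + 4 + 1, so 433^141 ≡ 125·2·418·433 ≡ 331 (mod 439)
Squares mod 439: 141^1≡141, 141^2≡126, 141^4≡72, 141^8≡355, 141^16≡32, 141^32≡146, 141^64≡244, 141^128≡271, 141^256≡128
311 = 256 + 32 + 16 + 4 + 2 + 1, so 141^311 ≡ 128·146·32·72·126·141 ≡ 7 (mod 439)
331·7 = 2317 ≡ 122 (mod 439)
122 ≡ 122 (mod 439), so the signature is genuine.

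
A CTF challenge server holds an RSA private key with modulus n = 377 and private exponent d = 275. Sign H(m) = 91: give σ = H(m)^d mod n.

13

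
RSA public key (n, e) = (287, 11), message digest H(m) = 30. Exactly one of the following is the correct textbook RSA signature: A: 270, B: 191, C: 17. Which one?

A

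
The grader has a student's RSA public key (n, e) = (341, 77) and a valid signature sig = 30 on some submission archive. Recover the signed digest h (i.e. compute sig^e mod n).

sig^77 mod 341 = 123

123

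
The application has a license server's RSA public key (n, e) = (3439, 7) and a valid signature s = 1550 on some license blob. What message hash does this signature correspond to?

Squares mod 3439: s^1≡1550, s^2≡2078, s^4≡2139
7 = 4 + 2 + 1, so s^7 ≡ 2139·2078·1550 ≡ 1645 (mod 3439)

1645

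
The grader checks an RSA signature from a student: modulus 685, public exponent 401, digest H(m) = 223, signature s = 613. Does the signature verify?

s^2 ≡ 613^2 = 375769 ≡ 389
s^4 ≡ 389^2 = 151321 ≡ 621
s^8 ≡ 621^2 = 385641 ≡ 671
s^16 ≡ 671^2 = 450241 ≡ 196
s^32 ≡ 196^2 = 38416 ≡ 56
s^64 ≡ 56^2 = 3136 ≡ 396
s^128 ≡ 396^2 = 156816 ≡ 636
s^256 ≡ 636^2 = 404496 ≡ 346
401 = 256 + 128 + 16 + 1, so s^401 ≡ 346·636·196·613 ≡ 103 (mod 685)
The recovered value 103 does not match the digest 223.

does not verify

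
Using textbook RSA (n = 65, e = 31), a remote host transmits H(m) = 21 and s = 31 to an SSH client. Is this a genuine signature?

genuine

s^2 ≡ 31^2 = 961 ≡ 51
s^4 ≡ 51^2 = 2601 ≡ 1
s^8 ≡ 1^2 = 1
s^16 ≡ 1^2 = 1
31 = 16 + 8 + 4 + 2 + 1, so s^31 ≡ 1·1·1·51·31 ≡ 21 (mod 65)
s^31 mod 65 = 21 matches H(m).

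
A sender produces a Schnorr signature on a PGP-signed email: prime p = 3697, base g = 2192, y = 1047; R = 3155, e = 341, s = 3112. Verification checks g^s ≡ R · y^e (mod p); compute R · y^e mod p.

1047^341 mod 3697 = 1824
R · y^e ≡ 3155·1824 = 5754720 ≡ 2188 (mod 3697)

2188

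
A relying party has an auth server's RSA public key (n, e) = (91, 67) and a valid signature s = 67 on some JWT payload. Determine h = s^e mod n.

Squares mod 91: s^1≡67, s^2≡30, s^4≡81, s^8≡9, s^16≡81, s^32≡9, s^64≡81
67 = 64 + 2 + 1, so s^67 ≡ 81·30·67 ≡ 11 (mod 91)

11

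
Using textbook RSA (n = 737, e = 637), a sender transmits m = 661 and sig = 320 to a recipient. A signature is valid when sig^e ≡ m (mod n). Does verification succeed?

Squares mod 737: sig^1≡320, sig^2≡694, sig^4≡375, sig^8≡595, sig^16≡265, sig^32≡210, sig^64≡617, sig^128≡397, sig^256≡628, sig^512≡89
637 = 512 + 64 + 32 + 16 + 8 + 4 + 1, so sig^637 ≡ 89·617·210·265·595·375·320 ≡ 661 (mod 737)
sig^637 mod 737 = 661 matches m.

passes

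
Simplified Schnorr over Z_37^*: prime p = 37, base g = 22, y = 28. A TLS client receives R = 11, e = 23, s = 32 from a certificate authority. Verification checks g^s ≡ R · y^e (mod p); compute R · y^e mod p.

28^2 = 784 ≡ 7
28^4 ≡ 7^2 = 49 ≡ 12
28^8 ≡ 12^2 = 144 ≡ 33
28^16 ≡ 33^2 = 1089 ≡ 16
23 = 16 + 4 + 2 + 1, so 28^23 ≡ 16·12·7·28 ≡ 3 (mod 37)
R · y^e ≡ 11·3 = 33 ≡ 33 (mod 37)

33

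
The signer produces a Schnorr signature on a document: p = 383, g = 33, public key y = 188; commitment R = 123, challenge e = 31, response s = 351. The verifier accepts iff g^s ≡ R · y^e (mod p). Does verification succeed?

fails

g^s mod p:
33^2 = 1089 ≡ 323
33^4 ≡ 323^2 = 104329 ≡ 153
33^8 ≡ 153^2 = 23409 ≡ 46
33^16 ≡ 46^2 = 2116 ≡ 201
33^32 ≡ 201^2 = 40401 ≡ 186
33^64 ≡ 186^2 = 34596 ≡ 126
33^128 ≡ 126^2 = 15876 ≡ 173
33^256 ≡ 173^2 = 29929 ≡ 55
351 = 256 + 64 + 16 + 8 + 4 + 2 + 1, so 33^351 ≡ 55·126·201·46·153·323·33 ≡ 377 (mod 383)
R · y^e mod p:
188^2 = 35344 ≡ 108
188^4 ≡ 108^2 = 11664 ≡ 174
188^8 ≡ 174^2 = 30276 ≡ 19
188^16 ≡ 19^2 = 361
31 = 16 + 8 + 4 + 2 + 1, so 188^31 ≡ 361·19·174·108·188 ≡ 190 (mod 383)
123·190 = 23370 ≡ 7 (mod 383)
377 ≠ 7; the check fails.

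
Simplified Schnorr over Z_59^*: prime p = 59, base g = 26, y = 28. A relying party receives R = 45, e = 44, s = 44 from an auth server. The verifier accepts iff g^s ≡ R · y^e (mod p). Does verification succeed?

fails

g^s mod p:
Squares mod 59: 26^1≡26, 26^2≡27, 26^4≡21, 26^8≡28, 26^16≡17, 26^32≡53
44 = 32 + 8 + 4, so 26^44 ≡ 53·28·21 ≡ 12 (mod 59)
R · y^e mod p:
Squares mod 59: 28^1≡28, 28^2≡17, 28^4≡53, 28^8≡36, 28^16≡57, 28^32≡4
44 = 32 + 8 + 4, so 28^44 ≡ 4·36·53 ≡ 21 (mod 59)
45·21 = 945 ≡ 1 (mod 59)
12 ≠ 1; the check fails.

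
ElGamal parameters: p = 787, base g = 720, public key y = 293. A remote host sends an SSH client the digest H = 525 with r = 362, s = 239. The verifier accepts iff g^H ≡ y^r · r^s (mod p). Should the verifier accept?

Left side g^H mod p:
Squares mod 787: 720^1≡720, 720^2≡554, 720^4≡773, 720^8≡196, 720^16≡640, 720^32≡360, 720^64≡532, 720^128≡491, 720^256≡259, 720^512≡186
525 = 512 + 8 + 4 + 1, so 720^525 ≡ 186·196·773·720 ≡ 578 (mod 787)
Right side y^r · r^s mod p:
Squares mod 787: 293^1≡293, 293^2≡66, 293^4≡421, 293^8≡166, 293^16≡11, 293^32≡121, 293^64≡475, 293^128≡543, 293^256≡511
362 = 256 + 64 + 32 + 8 + 2, so 293^362 ≡ 511·475·121·166·66 ≡ 661 (mod 787)
Squares mod 787: 362^1≡362, 362^2≡402, 362^4≡269, 362^8≡744, 362^16≡275, 362^32≡73, 362^64≡607, 362^128≡133
239 = 128 + 64 + 32 + 8 + 4 + 2 + 1, so 362^239 ≡ 133·607·73·744·269·402·362 ≡ 218 (mod 787)
661·218 = 144098 ≡ 77 (mod 787)
578 ≠ 77, so verification fails.

reject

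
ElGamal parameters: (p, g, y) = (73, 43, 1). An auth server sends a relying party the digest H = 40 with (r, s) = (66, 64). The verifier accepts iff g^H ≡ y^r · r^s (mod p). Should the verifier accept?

accept

Left side g^H mod p:
43^2 = 1849 ≡ 24
43^4 ≡ 24^2 = 576 ≡ 65
43^8 ≡ 65^2 = 4225 ≡ 64
43^16 ≡ 64^2 = 4096 ≡ 8
43^32 ≡ 8^2 = 64
40 = 32 + 8, so 43^40 ≡ 64·64 ≡ 8 (mod 73)
Right side y^r · r^s mod p:
1^2 = 1
1^4 ≡ 1^2 = 1
1^8 ≡ 1^2 = 1
1^16 ≡ 1^2 = 1
1^32 ≡ 1^2 = 1
1^64 ≡ 1^2 = 1
66 = 64 + 2, so 1^66 ≡ 1·1 ≡ 1 (mod 73)
66^2 = 4356 ≡ 49
66^4 ≡ 49^2 = 2401 ≡ 65
66^8 ≡ 65^2 = 4225 ≡ 64
66^16 ≡ 64^2 = 4096 ≡ 8
66^32 ≡ 8^2 = 64
66^64 ≡ 64^2 = 4096 ≡ 8
1·8 = 8 ≡ 8 (mod 73)
8 ≡ 8 (mod 73), so the signature is genuine.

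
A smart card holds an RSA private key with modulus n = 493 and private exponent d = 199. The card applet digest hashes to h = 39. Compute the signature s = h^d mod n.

333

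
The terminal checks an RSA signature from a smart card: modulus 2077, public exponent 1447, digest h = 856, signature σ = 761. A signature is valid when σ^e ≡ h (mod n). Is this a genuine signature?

forged

σ^2 ≡ 761^2 = 579121 ≡ 1715
σ^4 ≡ 1715^2 = 2941225 ≡ 193
σ^8 ≡ 193^2 = 37249 ≡ 1940
σ^16 ≡ 1940^2 = 3763600 ≡ 76
σ^32 ≡ 76^2 = 5776 ≡ 1622
σ^64 ≡ 1622^2 = 2630884 ≡ 1402
σ^128 ≡ 1402^2 = 1965604 ≡ 762
σ^256 ≡ 762^2 = 580644 ≡ 1161
σ^512 ≡ 1161^2 = 1347921 ≡ 2025
σ^1024 ≡ 2025^2 = 4100625 ≡ 627
1447 = 1024 + 256 + 128 + 32 + 4 + 2 + 1, so σ^1447 ≡ 627·1161·762·1622·193·1715·761 ≡ 1221 (mod 2077)
σ^1447 mod 2077 = 1221, but h = 856.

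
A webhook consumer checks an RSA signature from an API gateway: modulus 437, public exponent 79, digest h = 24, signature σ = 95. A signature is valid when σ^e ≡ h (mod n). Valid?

σ^2 ≡ 95^2 = 9025 ≡ 285
σ^4 ≡ 285^2 = 81225 ≡ 380
σ^8 ≡ 380^2 = 144400 ≡ 190
σ^16 ≡ 190^2 = 36100 ≡ 266
σ^32 ≡ 266^2 = 70756 ≡ 399
σ^64 ≡ 399^2 = 159201 ≡ 133
79 = 64 + 8 + 4 + 2 + 1, so σ^79 ≡ 133·190·380·285·95 ≡ 285 (mod 437)
285 ≠ 24, so verification fails.

no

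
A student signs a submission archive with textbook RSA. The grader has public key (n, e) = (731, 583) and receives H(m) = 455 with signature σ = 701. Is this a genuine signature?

Squares mod 731: σ^1≡701, σ^2≡169, σ^4≡52, σ^8≡511, σ^16≡154, σ^32≡324, σ^64≡443, σ^128≡341, σ^256≡52, σ^512≡511
583 = 512 + 64 + 4 + 2 + 1, so σ^583 ≡ 511·443·52·169·701 ≡ 455 (mod 731)
σ^583 mod 731 = 455 matches H(m).

genuine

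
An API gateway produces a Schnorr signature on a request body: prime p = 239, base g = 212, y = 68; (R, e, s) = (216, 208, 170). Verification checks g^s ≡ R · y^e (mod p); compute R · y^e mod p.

44

68^2 = 4624 ≡ 83
68^4 ≡ 83^2 = 6889 ≡ 197
68^8 ≡ 197^2 = 38809 ≡ 91
68^16 ≡ 91^2 = 8281 ≡ 155
68^32 ≡ 155^2 = 24025 ≡ 125
68^64 ≡ 125^2 = 15625 ≡ 90
68^128 ≡ 90^2 = 8100 ≡ 213
208 = 128 + 64 + 16, so 68^208 ≡ 213·90·155 ≡ 102 (mod 239)
R · y^e ≡ 216·102 = 22032 ≡ 44 (mod 239)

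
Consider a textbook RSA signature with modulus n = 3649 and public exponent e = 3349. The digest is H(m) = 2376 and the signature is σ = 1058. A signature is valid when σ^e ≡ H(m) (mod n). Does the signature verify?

σ^2 ≡ 1058^2 = 1119364 ≡ 2770
σ^4 ≡ 2770^2 = 7672900 ≡ 2702
σ^8 ≡ 2702^2 = 7300804 ≡ 2804
σ^16 ≡ 2804^2 = 7862416 ≡ 2470
σ^32 ≡ 2470^2 = 6100900 ≡ 3421
σ^64 ≡ 3421^2 = 11703241 ≡ 898
σ^128 ≡ 898^2 = 806404 ≡ 3624
σ^256 ≡ 3624^2 = 13133376 ≡ 625
σ^512 ≡ 625^2 = 390625 ≡ 182
σ^1024 ≡ 182^2 = 33124 ≡ 283
σ^2048 ≡ 283^2 = 80089 ≡ 3460
3349 = 2048 + 1024 + 256 + 16 + 4 + 1, so σ^3349 ≡ 3460·283·625·2470·2702·1058 ≡ 36 (mod 3649)
σ^3349 mod 3649 = 36, but H(m) = 2376.

does not verify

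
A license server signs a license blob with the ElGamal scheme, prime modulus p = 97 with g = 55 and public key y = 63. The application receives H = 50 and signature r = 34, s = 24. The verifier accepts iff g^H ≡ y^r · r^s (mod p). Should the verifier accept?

accept

Left side g^H mod p:
Squares mod 97: 55^1≡55, 55^2≡18, 55^4≡33, 55^8≡22, 55^16≡96, 55^32≡1
50 = 32 + 16 + 2, so 55^50 ≡ 1·96·18 ≡ 79 (mod 97)
Right side y^r · r^s mod p:
Squares mod 97: 63^1≡63, 63^2≡89, 63^4≡64, 63^8≡22, 63^16≡96, 63^32≡1
34 = 32 + 2, so 63^34 ≡ 1·89 ≡ 89 (mod 97)
Squares mod 97: 34^1≡34, 34^2≡89, 34^4≡64, 34^8≡22, 34^16≡96
24 = 16 + 8, so 34^24 ≡ 96·22 ≡ 75 (mod 97)
89·75 = 6675 ≡ 79 (mod 97)
79 ≡ 79 (mod 97), so the signature is genuine.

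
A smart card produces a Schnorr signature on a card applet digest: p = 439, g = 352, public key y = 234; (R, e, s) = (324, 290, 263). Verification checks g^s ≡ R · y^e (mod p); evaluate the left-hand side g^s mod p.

199

Squares mod 439: 352^1≡352, 352^2≡106, 352^4≡261, 352^8≡76, 352^16≡69, 352^32≡371, 352^64≡234, 352^128≡320, 352^256≡113
263 = 256 + 4 + 2 + 1, so 352^263 ≡ 113·261·106·352 ≡ 199 (mod 439)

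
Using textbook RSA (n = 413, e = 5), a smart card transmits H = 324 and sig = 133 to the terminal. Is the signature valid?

invalid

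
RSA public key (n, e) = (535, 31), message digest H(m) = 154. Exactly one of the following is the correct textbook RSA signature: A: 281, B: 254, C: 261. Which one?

Candidate A: Squares mod 535: 281^1≡281, 281^2≡316, 281^4≡346, 281^8≡411, 281^16≡396; 31 = 16 + 8 + 4 + 2 + 1, so 281^31 ≡ 396·411·346·316·281 ≡ 381 (mod 535)
Candidate B: Squares mod 535: 254^1≡254, 254^2≡316, 254^4≡346, 254^8≡411, 254^16≡396; 31 = 16 + 8 + 4 + 2 + 1, so 254^31 ≡ 396·411·346·316·254 ≡ 154 (mod 535)
  → matches H(m) = 154
Candidate C: Squares mod 535: 261^1≡261, 261^2≡176, 261^4≡481, 261^8≡241, 261^16≡301; 31 = 16 + 8 + 4 + 2 + 1, so 261^31 ≡ 301·241·481·176·261 ≡ 136 (mod 535)

B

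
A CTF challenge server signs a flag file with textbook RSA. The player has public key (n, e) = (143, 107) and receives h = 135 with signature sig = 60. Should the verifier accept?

accept

sig^2 ≡ 60^2 = 3600 ≡ 25
sig^4 ≡ 25^2 = 625 ≡ 53
sig^8 ≡ 53^2 = 2809 ≡ 92
sig^16 ≡ 92^2 = 8464 ≡ 27
sig^32 ≡ 27^2 = 729 ≡ 14
sig^64 ≡ 14^2 = 196 ≡ 53
107 = 64 + 32 + 8 + 2 + 1, so sig^107 ≡ 53·14·92·25·60 ≡ 135 (mod 143)
135 = h, so the signature checks out.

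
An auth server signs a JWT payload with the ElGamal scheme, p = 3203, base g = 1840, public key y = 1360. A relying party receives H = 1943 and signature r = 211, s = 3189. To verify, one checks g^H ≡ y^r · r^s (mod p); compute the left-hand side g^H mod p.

1840^1943 mod 3203 = 1909

1909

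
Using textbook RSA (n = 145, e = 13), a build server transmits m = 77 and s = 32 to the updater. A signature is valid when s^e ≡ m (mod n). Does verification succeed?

passes

s^13 mod 145 = 77
Since 77 equals the digest 77, verification succeeds.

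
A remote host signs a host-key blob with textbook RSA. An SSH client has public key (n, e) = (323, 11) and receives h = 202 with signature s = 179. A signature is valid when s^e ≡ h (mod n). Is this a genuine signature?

genuine

s^2 ≡ 179^2 = 32041 ≡ 64
s^4 ≡ 64^2 = 4096 ≡ 220
s^8 ≡ 220^2 = 48400 ≡ 273
11 = 8 + 2 + 1, so s^11 ≡ 273·64·179 ≡ 202 (mod 323)
s^11 mod 323 = 202 matches h.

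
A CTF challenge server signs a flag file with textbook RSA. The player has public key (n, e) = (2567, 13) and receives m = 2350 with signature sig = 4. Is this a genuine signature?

Squares mod 2567: sig^1≡4, sig^2≡16, sig^4≡256, sig^8≡1361
13 = 8 + 4 + 1, so sig^13 ≡ 1361·256·4 ≡ 2350 (mod 2567)
2350 = m, so the signature checks out.

genuine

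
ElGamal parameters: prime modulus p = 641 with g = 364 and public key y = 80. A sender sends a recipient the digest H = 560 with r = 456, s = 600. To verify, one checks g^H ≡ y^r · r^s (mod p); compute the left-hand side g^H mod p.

Squares mod 641: 364^1≡364, 364^2≡450, 364^4≡585, 364^8≡572, 364^16≡274, 364^32≡79, 364^64≡472, 364^128≡357, 364^256≡531, 364^512≡562
560 = 512 + 32 + 16, so 364^560 ≡ 562·79·274 ≡ 154 (mod 641)

154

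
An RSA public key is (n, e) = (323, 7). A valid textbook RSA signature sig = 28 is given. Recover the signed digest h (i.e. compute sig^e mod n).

156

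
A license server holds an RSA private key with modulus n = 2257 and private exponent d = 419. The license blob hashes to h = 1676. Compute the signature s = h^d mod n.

h^2 ≡ 1676^2 = 2808976 ≡ 1268
h^4 ≡ 1268^2 = 1607824 ≡ 840
h^8 ≡ 840^2 = 705600 ≡ 1416
h^16 ≡ 1416^2 = 2005056 ≡ 840
h^32 ≡ 840^2 = 705600 ≡ 1416
h^64 ≡ 1416^2 = 2005056 ≡ 840
h^128 ≡ 840^2 = 705600 ≡ 1416
h^256 ≡ 1416^2 = 2005056 ≡ 840
419 = 256 + 128 + 32 + 2 + 1, so h^419 ≡ 840·1416·1416·1268·1676 ≡ 101 (mod 2257)

101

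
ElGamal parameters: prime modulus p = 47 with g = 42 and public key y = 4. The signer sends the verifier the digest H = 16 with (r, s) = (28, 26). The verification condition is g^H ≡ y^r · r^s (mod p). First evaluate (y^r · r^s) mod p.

4^2 = 16
4^4 ≡ 16^2 = 256 ≡ 21
4^8 ≡ 21^2 = 441 ≡ 18
4^16 ≡ 18^2 = 324 ≡ 42
28 = 16 + 8 + 4, so 4^28 ≡ 42·18·21 ≡ 37 (mod 47)
28^2 = 784 ≡ 32
28^4 ≡ 32^2 = 1024 ≡ 37
28^8 ≡ 37^2 = 1369 ≡ 6
28^16 ≡ 6^2 = 36
26 = 16 + 8 + 2, so 28^26 ≡ 36·6·32 ≡ 3 (mod 47)
y^r · r^s ≡ 37·3 = 111 ≡ 17 (mod 47)

17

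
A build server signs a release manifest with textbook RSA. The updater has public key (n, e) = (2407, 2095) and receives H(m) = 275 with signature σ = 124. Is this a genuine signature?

σ^2 ≡ 124^2 = 15376 ≡ 934
σ^4 ≡ 934^2 = 872356 ≡ 1022
σ^8 ≡ 1022^2 = 1044484 ≡ 2253
σ^16 ≡ 2253^2 = 5076009 ≡ 2053
σ^32 ≡ 2053^2 = 4214809 ≡ 152
σ^64 ≡ 152^2 = 23104 ≡ 1441
σ^128 ≡ 1441^2 = 2076481 ≡ 1647
σ^256 ≡ 1647^2 = 2712609 ≡ 2327
σ^512 ≡ 2327^2 = 5414929 ≡ 1586
σ^1024 ≡ 1586^2 = 2515396 ≡ 81
σ^2048 ≡ 81^2 = 6561 ≡ 1747
2095 = 2048 + 32 + 8 + 4 + 2 + 1, so σ^2095 ≡ 1747·152·2253·1022·934·124 ≡ 275 (mod 2407)
275 = H(m), so the signature checks out.

genuine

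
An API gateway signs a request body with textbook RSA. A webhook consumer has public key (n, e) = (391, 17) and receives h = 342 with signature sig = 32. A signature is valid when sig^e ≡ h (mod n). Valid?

sig^2 ≡ 32^2 = 1024 ≡ 242
sig^4 ≡ 242^2 = 58564 ≡ 305
sig^8 ≡ 305^2 = 93025 ≡ 358
sig^16 ≡ 358^2 = 128164 ≡ 307
17 = 16 + 1, so sig^17 ≡ 307·32 ≡ 49 (mod 391)
The recovered value 49 does not match the digest 342.

no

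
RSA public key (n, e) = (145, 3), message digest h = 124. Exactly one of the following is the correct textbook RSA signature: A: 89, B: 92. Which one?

A

Candidate A: 89^2 = 7921 ≡ 91; 3 = 2 + 1, so 89^3 ≡ 91·89 ≡ 124 (mod 145)
  → matches h = 124
Candidate B: 92^2 = 8464 ≡ 54; 3 = 2 + 1, so 92^3 ≡ 54·92 ≡ 38 (mod 145)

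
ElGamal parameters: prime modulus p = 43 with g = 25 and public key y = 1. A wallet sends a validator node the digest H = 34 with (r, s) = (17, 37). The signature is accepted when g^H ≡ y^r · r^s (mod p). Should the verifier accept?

accept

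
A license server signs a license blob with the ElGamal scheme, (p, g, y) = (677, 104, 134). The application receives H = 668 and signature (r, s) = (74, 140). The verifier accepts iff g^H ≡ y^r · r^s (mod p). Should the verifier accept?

Left side g^H mod p:
Squares mod 677: 104^1≡104, 104^2≡661, 104^4≡256, 104^8≡544, 104^16≡87, 104^32≡122, 104^64≡667, 104^128≡100, 104^256≡522, 104^512≡330
668 = 512 + 128 + 16 + 8 + 4, so 104^668 ≡ 330·100·87·544·256 ≡ 621 (mod 677)
Right side y^r · r^s mod p:
Squares mod 677: 134^1≡134, 134^2≡354, 134^4≡71, 134^8≡302, 134^16≡486, 134^32≡600, 134^64≡513
74 = 64 + 8 + 2, so 134^74 ≡ 513·302·354 ≡ 34 (mod 677)
Squares mod 677: 74^1≡74, 74^2≡60, 74^4≡215, 74^8≡189, 74^16≡517, 74^32≡551, 74^64≡305, 74^128≡276
140 = 128 + 8 + 4, so 74^140 ≡ 276·189·215 ≡ 78 (mod 677)
34·78 = 2652 ≡ 621 (mod 677)
621 ≡ 621 (mod 677), so the signature is genuine.

accept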